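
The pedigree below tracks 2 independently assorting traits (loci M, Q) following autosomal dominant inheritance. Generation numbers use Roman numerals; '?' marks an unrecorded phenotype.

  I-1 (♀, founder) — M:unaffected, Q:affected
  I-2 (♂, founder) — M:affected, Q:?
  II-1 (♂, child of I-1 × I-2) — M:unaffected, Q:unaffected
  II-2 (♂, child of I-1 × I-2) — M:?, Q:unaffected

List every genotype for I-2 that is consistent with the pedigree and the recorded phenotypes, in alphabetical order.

I-2 ∈ {Mm Qq, Mm qq}

M/I-1 un ·: mm
M/I-2 aff ·: Mm
M/II-1 un I-1×I-2: mm
M/II-2 ? I-1×I-2: mm|Mm
⇒ M over [I-1,I-2,II-1,II-2]: 2 consistent
Q/I-1 aff ·: Qq
Q/I-2 ? ·: qq|Qq
Q/II-1 un I-1×I-2: qq
Q/II-2 un I-1×I-2: qq
⇒ Q over [I-1,I-2,II-1,II-2]: 2 consistent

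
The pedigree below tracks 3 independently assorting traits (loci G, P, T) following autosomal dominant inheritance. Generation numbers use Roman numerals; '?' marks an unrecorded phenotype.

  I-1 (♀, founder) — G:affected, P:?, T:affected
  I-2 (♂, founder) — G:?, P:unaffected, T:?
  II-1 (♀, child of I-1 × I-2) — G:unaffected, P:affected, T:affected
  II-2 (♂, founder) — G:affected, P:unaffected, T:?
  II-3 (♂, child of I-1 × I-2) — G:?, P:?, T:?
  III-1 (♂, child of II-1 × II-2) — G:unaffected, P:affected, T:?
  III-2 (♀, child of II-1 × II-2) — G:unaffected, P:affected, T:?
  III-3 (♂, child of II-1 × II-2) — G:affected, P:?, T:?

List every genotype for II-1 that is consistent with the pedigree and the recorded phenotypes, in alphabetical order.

G/I-1 aff ·: Gg
G/I-2 ? ·: gg|Gg
G/II-1 un I-1×I-2: gg
G/II-2 aff ·: Gg
G/II-3 ? I-1×I-2: gg|Gg|GG
G/III-1 un II-1×II-2: gg
G/III-2 un II-1×II-2: gg
G/III-3 aff II-1×II-2: Gg
⇒ G over [I-1,I-2,II-1,II-2,II-3,III-1,III-2,III-3]: 5 consistent
P/I-1 ? ·: Pp|PP
P/I-2 un ·: pp
P/II-1 aff I-1×I-2: Pp
P/II-2 un ·: pp
P/II-3 ? I-1×I-2: pp|Pp
P/III-1 aff II-1×II-2: Pp
P/III-2 aff II-1×II-2: Pp
P/III-3 ? II-1×II-2: pp|Pp
⇒ P over [I-1,I-2,II-1,II-2,II-3,III-1,III-2,III-3]: 6 consistent
T/I-1 aff ·: Tt|TT
T/I-2 ? ·: tt|Tt|TT
T/II-1 aff I-1×I-2: Tt|TT
T/II-2 ? ·: tt|Tt|TT
T/II-3 ? I-1×I-2: tt|Tt|TT
T/III-1 ? II-1×II-2: tt|Tt|TT
T/III-2 ? II-1×II-2: tt|Tt|TT
T/III-3 ? II-1×II-2: tt|Tt|TT
⇒ T over [I-1,I-2,II-1,II-2,II-3,III-1,III-2,III-3]: 510 consistent

II-1 ∈ {gg Pp TT, gg Pp Tt}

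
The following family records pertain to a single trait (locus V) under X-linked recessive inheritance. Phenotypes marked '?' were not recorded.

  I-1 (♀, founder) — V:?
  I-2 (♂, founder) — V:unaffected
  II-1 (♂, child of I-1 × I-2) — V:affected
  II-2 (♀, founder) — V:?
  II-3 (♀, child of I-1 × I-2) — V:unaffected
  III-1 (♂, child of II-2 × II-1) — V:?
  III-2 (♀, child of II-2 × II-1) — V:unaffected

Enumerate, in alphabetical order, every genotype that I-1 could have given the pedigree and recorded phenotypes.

I-1 ∈ {X^VX^v, X^vX^v}

V/I-1 ? ·: X^VX^v|X^vX^v
V/I-2 un ·: X^VY
V/II-1 aff I-1×I-2: X^vY
V/II-2 ? ·: X^VX^V|X^VX^v
V/II-3 un I-1×I-2: X^VX^V|X^VX^v
V/III-1 ? II-2×II-1: X^VY|X^vY
V/III-2 un II-2×II-1: X^VX^v
⇒ V over [I-1,I-2,II-1,II-2,II-3,III-1,III-2]: 9 consistent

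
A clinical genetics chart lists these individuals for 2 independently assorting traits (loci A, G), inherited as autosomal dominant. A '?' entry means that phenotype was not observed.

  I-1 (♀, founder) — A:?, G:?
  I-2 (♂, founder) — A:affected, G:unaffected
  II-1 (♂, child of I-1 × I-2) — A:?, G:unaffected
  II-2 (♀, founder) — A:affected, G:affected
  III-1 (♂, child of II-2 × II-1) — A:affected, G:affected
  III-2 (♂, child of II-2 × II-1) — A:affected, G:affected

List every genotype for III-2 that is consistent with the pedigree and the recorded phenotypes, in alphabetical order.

III-2 ∈ {AA Gg, Aa Gg}

A/I-1 ? ·: aa|Aa|AA
A/I-2 aff ·: Aa|AA
A/II-1 ? I-1×I-2: aa|Aa|AA
A/II-2 aff ·: Aa|AA
A/III-1 aff II-2×II-1: Aa|AA
A/III-2 aff II-2×II-1: Aa|AA
⇒ A over [I-1,I-2,II-1,II-2,III-1,III-2]: 64 consistent
G/I-1 ? ·: gg|Gg
G/I-2 un ·: gg
G/II-1 un I-1×I-2: gg
G/II-2 aff ·: Gg|GG
G/III-1 aff II-2×II-1: Gg
G/III-2 aff II-2×II-1: Gg
⇒ G over [I-1,I-2,II-1,II-2,III-1,III-2]: 4 consistent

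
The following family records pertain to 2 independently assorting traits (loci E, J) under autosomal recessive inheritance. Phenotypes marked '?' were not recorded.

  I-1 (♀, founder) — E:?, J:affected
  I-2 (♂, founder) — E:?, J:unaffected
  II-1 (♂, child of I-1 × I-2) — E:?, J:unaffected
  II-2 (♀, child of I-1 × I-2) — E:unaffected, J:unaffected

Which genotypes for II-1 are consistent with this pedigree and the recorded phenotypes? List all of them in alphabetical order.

E/I-1 ? ·: EE|Ee|ee
E/I-2 ? ·: EE|Ee|ee
E/II-1 ? I-1×I-2: EE|Ee|ee
E/II-2 un I-1×I-2: EE|Ee
⇒ E over [I-1,I-2,II-1,II-2]: 21 consistent
J/I-1 aff ·: jj
J/I-2 un ·: JJ|Jj
J/II-1 un I-1×I-2: Jj
J/II-2 un I-1×I-2: Jj
⇒ J over [I-1,I-2,II-1,II-2]: 2 consistent

II-1 ∈ {EE Jj, Ee Jj, ee Jj}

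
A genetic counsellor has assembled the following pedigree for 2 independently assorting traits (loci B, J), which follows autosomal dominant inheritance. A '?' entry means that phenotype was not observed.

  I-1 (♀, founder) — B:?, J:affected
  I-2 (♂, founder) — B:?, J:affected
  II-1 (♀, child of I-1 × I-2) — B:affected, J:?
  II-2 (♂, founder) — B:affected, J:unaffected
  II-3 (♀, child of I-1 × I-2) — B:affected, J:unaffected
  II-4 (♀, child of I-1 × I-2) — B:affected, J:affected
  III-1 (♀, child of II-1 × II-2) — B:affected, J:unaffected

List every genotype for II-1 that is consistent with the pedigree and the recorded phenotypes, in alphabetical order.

II-1 ∈ {BB Jj, BB jj, Bb Jj, Bb jj}

B/I-1 ? ·: bb|Bb|BB
B/I-2 ? ·: bb|Bb|BB
B/II-1 aff I-1×I-2: Bb|BB
B/II-2 aff ·: Bb|BB
B/II-3 aff I-1×I-2: Bb|BB
B/II-4 aff I-1×I-2: Bb|BB
B/III-1 aff II-1×II-2: Bb|BB
⇒ B over [I-1,I-2,II-1,II-2,II-3,II-4,III-1]: 103 consistent
J/I-1 aff ·: Jj
J/I-2 aff ·: Jj
J/II-1 ? I-1×I-2: jj|Jj
J/II-2 un ·: jj
J/II-3 un I-1×I-2: jj
J/II-4 aff I-1×I-2: Jj|JJ
J/III-1 un II-1×II-2: jj
⇒ J over [I-1,I-2,II-1,II-2,II-3,II-4,III-1]: 4 consistent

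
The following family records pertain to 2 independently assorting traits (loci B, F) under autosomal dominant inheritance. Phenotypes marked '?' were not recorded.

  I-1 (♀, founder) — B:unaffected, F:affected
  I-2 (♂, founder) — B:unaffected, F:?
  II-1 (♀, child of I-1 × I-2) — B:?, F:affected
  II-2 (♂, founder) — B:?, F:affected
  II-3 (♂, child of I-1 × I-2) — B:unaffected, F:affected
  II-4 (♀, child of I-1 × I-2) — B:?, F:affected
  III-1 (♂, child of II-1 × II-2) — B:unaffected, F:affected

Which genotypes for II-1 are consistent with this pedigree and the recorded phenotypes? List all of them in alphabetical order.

II-1 ∈ {bb FF, bb Ff}

B/I-1 un ·: bb
B/I-2 un ·: bb
B/II-1 ? I-1×I-2: bb
B/II-2 ? ·: bb|Bb
B/II-3 un I-1×I-2: bb
B/II-4 ? I-1×I-2: bb
B/III-1 un II-1×II-2: bb
⇒ B over [I-1,I-2,II-1,II-2,II-3,II-4,III-1]: 2 consistent
F/I-1 aff ·: Ff|FF
F/I-2 ? ·: ff|Ff|FF
F/II-1 aff I-1×I-2: Ff|FF
F/II-2 aff ·: Ff|FF
F/II-3 aff I-1×I-2: Ff|FF
F/II-4 aff I-1×I-2: Ff|FF
F/III-1 aff II-1×II-2: Ff|FF
⇒ F over [I-1,I-2,II-1,II-2,II-3,II-4,III-1]: 95 consistent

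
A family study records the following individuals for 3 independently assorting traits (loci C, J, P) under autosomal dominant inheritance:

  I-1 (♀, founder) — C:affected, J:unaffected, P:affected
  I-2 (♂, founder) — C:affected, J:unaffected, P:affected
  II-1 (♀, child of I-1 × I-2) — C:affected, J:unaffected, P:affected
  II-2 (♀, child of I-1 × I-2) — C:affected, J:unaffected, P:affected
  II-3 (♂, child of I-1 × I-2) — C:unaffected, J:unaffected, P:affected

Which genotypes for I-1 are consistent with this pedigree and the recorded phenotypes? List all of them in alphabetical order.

I-1 ∈ {Cc jj PP, Cc jj Pp}

C/I-1 aff ·: Cc
C/I-2 aff ·: Cc
C/II-1 aff I-1×I-2: Cc|CC
C/II-2 aff I-1×I-2: Cc|CC
C/II-3 un I-1×I-2: cc
⇒ C over [I-1,I-2,II-1,II-2,II-3]: 4 consistent
J/I-1 un ·: jj
J/I-2 un ·: jj
J/II-1 un I-1×I-2: jj
J/II-2 un I-1×I-2: jj
J/II-3 un I-1×I-2: jj
⇒ J over [I-1,I-2,II-1,II-2,II-3]: 1 consistent
P/I-1 aff ·: Pp|PP
P/I-2 aff ·: Pp|PP
P/II-1 aff I-1×I-2: Pp|PP
P/II-2 aff I-1×I-2: Pp|PP
P/II-3 aff I-1×I-2: Pp|PP
⇒ P over [I-1,I-2,II-1,II-2,II-3]: 25 consistent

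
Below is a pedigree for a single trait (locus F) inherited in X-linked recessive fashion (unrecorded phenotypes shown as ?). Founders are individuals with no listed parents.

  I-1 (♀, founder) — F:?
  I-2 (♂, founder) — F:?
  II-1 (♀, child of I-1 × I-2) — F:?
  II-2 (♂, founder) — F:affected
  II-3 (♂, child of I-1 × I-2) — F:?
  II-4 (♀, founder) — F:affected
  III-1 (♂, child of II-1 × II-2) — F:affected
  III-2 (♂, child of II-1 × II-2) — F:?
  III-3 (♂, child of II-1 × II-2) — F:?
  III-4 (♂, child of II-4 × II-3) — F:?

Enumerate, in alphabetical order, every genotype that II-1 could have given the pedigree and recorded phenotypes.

F/I-1 ? ·: X^FX^F|X^FX^f|X^fX^f
F/I-2 ? ·: X^FY|X^fY
F/II-1 ? I-1×I-2: X^FX^f|X^fX^f
F/II-2 aff ·: X^fY
F/II-3 ? I-1×I-2: X^FY|X^fY
F/II-4 aff ·: X^fX^f
F/III-1 aff II-1×II-2: X^fY
F/III-2 ? II-1×II-2: X^FY|X^fY
F/III-3 ? II-1×II-2: X^FY|X^fY
F/III-4 ? II-4×II-3: X^fY
⇒ F over [I-1,I-2,II-1,II-2,II-3,II-4,III-1,III-2,III-3,III-4]: 27 consistent

II-1 ∈ {X^FX^f, X^fX^f}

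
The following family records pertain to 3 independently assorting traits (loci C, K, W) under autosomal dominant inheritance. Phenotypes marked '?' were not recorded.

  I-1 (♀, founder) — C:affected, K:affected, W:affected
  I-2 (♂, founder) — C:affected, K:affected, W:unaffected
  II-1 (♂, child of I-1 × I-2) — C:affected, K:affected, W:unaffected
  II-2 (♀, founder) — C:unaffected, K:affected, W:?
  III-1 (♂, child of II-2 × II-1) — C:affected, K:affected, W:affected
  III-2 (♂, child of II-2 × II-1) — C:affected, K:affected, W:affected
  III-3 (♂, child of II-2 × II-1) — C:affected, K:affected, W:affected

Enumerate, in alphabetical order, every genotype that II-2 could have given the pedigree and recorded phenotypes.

C/I-1 aff ·: Cc|CC
C/I-2 aff ·: Cc|CC
C/II-1 aff I-1×I-2: Cc|CC
C/II-2 un ·: cc
C/III-1 aff II-2×II-1: Cc
C/III-2 aff II-2×II-1: Cc
C/III-3 aff II-2×II-1: Cc
⇒ C over [I-1,I-2,II-1,II-2,III-1,III-2,III-3]: 7 consistent
K/I-1 aff ·: Kk|KK
K/I-2 aff ·: Kk|KK
K/II-1 aff I-1×I-2: Kk|KK
K/II-2 aff ·: Kk|KK
K/III-1 aff II-2×II-1: Kk|KK
K/III-2 aff II-2×II-1: Kk|KK
K/III-3 aff II-2×II-1: Kk|KK
⇒ K over [I-1,I-2,II-1,II-2,III-1,III-2,III-3]: 84 consistent
W/I-1 aff ·: Ww
W/I-2 un ·: ww
W/II-1 un I-1×I-2: ww
W/II-2 ? ·: Ww|WW
W/III-1 aff II-2×II-1: Ww
W/III-2 aff II-2×II-1: Ww
W/III-3 aff II-2×II-1: Ww
⇒ W over [I-1,I-2,II-1,II-2,III-1,III-2,III-3]: 2 consistent

II-2 ∈ {cc KK WW, cc KK Ww, cc Kk WW, cc Kk Ww}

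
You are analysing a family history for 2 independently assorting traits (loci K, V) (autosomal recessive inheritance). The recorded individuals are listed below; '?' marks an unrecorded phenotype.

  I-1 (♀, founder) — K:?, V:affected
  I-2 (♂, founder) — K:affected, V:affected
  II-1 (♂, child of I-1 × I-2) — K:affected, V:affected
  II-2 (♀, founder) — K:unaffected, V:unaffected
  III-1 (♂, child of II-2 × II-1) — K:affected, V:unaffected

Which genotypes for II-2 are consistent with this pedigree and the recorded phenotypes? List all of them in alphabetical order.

II-2 ∈ {Kk VV, Kk Vv}

K/I-1 ? ·: Kk|kk
K/I-2 aff ·: kk
K/II-1 aff I-1×I-2: kk
K/II-2 un ·: Kk
K/III-1 aff II-2×II-1: kk
⇒ K over [I-1,I-2,II-1,II-2,III-1]: 2 consistent
V/I-1 aff ·: vv
V/I-2 aff ·: vv
V/II-1 aff I-1×I-2: vv
V/II-2 un ·: VV|Vv
V/III-1 un II-2×II-1: Vv
⇒ V over [I-1,I-2,II-1,II-2,III-1]: 2 consistent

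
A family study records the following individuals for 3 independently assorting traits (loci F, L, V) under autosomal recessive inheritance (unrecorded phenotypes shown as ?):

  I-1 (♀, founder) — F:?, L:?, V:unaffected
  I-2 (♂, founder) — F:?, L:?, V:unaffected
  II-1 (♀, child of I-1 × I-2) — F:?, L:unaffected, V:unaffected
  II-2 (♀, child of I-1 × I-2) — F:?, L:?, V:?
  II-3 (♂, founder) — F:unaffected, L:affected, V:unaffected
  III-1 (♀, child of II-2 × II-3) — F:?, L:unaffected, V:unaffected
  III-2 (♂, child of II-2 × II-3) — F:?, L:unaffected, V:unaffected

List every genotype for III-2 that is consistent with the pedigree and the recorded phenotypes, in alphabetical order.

III-2 ∈ {FF Ll VV, FF Ll Vv, Ff Ll VV, Ff Ll Vv, ff Ll VV, ff Ll Vv}

F/I-1 ? ·: FF|Ff|ff
F/I-2 ? ·: FF|Ff|ff
F/II-1 ? I-1×I-2: FF|Ff|ff
F/II-2 ? I-1×I-2: FF|Ff|ff
F/II-3 un ·: FF|Ff
F/III-1 ? II-2×II-3: FF|Ff|ff
F/III-2 ? II-2×II-3: FF|Ff|ff
⇒ F over [I-1,I-2,II-1,II-2,II-3,III-1,III-2]: 249 consistent
L/I-1 ? ·: LL|Ll|ll
L/I-2 ? ·: LL|Ll|ll
L/II-1 un I-1×I-2: LL|Ll
L/II-2 ? I-1×I-2: LL|Ll
L/II-3 aff ·: ll
L/III-1 un II-2×II-3: Ll
L/III-2 un II-2×II-3: Ll
⇒ L over [I-1,I-2,II-1,II-2,II-3,III-1,III-2]: 17 consistent
V/I-1 un ·: VV|Vv
V/I-2 un ·: VV|Vv
V/II-1 un I-1×I-2: VV|Vv
V/II-2 ? I-1×I-2: VV|Vv|vv
V/II-3 un ·: VV|Vv
V/III-1 un II-2×II-3: VV|Vv
V/III-2 un II-2×II-3: VV|Vv
⇒ V over [I-1,I-2,II-1,II-2,II-3,III-1,III-2]: 87 consistent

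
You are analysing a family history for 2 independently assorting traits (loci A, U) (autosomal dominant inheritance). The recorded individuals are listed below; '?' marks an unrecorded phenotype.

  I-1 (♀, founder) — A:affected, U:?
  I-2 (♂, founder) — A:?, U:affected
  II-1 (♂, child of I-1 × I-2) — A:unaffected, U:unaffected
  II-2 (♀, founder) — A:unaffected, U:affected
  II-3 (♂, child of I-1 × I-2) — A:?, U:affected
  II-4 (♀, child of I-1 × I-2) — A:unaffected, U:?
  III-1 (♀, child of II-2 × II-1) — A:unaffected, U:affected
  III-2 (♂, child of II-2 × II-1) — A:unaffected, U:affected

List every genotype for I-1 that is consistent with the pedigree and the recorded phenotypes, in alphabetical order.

A/I-1 aff ·: Aa
A/I-2 ? ·: aa|Aa
A/II-1 un I-1×I-2: aa
A/II-2 un ·: aa
A/II-3 ? I-1×I-2: aa|Aa|AA
A/II-4 un I-1×I-2: aa
A/III-1 un II-2×II-1: aa
A/III-2 un II-2×II-1: aa
⇒ A over [I-1,I-2,II-1,II-2,II-3,II-4,III-1,III-2]: 5 consistent
U/I-1 ? ·: uu|Uu
U/I-2 aff ·: Uu
U/II-1 un I-1×I-2: uu
U/II-2 aff ·: Uu|UU
U/II-3 aff I-1×I-2: Uu|UU
U/II-4 ? I-1×I-2: uu|Uu|UU
U/III-1 aff II-2×II-1: Uu
U/III-2 aff II-2×II-1: Uu
⇒ U over [I-1,I-2,II-1,II-2,II-3,II-4,III-1,III-2]: 16 consistent

I-1 ∈ {Aa Uu, Aa uu}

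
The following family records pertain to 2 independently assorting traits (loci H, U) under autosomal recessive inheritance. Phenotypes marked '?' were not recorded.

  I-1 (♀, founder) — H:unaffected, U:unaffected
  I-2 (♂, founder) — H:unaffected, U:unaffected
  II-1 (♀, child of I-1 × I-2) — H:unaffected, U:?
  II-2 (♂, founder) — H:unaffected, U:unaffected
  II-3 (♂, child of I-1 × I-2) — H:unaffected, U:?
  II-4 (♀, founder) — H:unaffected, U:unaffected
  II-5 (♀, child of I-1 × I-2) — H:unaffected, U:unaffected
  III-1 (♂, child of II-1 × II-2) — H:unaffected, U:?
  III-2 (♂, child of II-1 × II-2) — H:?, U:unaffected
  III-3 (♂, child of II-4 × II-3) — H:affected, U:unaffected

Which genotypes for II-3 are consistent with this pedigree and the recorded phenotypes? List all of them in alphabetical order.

H/I-1 un ·: HH|Hh
H/I-2 un ·: HH|Hh
H/II-1 un I-1×I-2: HH|Hh
H/II-2 un ·: HH|Hh
H/II-3 un I-1×I-2: Hh
H/II-4 un ·: Hh
H/II-5 un I-1×I-2: HH|Hh
H/III-1 un II-1×II-2: HH|Hh
H/III-2 ? II-1×II-2: HH|Hh|hh
H/III-3 aff II-4×II-3: hh
⇒ H over [I-1,I-2,II-1,II-2,II-3,II-4,II-5,III-1,III-2,III-3]: 90 consistent
U/I-1 un ·: UU|Uu
U/I-2 un ·: UU|Uu
U/II-1 ? I-1×I-2: UU|Uu|uu
U/II-2 un ·: UU|Uu
U/II-3 ? I-1×I-2: UU|Uu|uu
U/II-4 un ·: UU|Uu
U/II-5 un I-1×I-2: UU|Uu
U/III-1 ? II-1×II-2: UU|Uu|uu
U/III-2 un II-1×II-2: UU|Uu
U/III-3 un II-4×II-3: UU|Uu
⇒ U over [I-1,I-2,II-1,II-2,II-3,II-4,II-5,III-1,III-2,III-3]: 759 consistent

II-3 ∈ {Hh UU, Hh Uu, Hh uu}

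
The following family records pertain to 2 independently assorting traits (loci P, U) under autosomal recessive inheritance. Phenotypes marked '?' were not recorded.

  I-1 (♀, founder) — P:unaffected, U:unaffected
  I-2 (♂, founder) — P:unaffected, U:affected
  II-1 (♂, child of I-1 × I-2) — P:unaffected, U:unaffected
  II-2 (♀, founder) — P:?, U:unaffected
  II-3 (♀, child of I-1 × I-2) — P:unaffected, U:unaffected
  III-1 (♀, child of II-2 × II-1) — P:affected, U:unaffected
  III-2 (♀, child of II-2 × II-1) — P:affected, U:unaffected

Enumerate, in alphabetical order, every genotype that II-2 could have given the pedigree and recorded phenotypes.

P/I-1 un ·: PP|Pp
P/I-2 un ·: PP|Pp
P/II-1 un I-1×I-2: Pp
P/II-2 ? ·: Pp|pp
P/II-3 un I-1×I-2: PP|Pp
P/III-1 aff II-2×II-1: pp
P/III-2 aff II-2×II-1: pp
⇒ P over [I-1,I-2,II-1,II-2,II-3,III-1,III-2]: 12 consistent
U/I-1 un ·: UU|Uu
U/I-2 aff ·: uu
U/II-1 un I-1×I-2: Uu
U/II-2 un ·: UU|Uu
U/II-3 un I-1×I-2: Uu
U/III-1 un II-2×II-1: UU|Uu
U/III-2 un II-2×II-1: UU|Uu
⇒ U over [I-1,I-2,II-1,II-2,II-3,III-1,III-2]: 16 consistent

II-2 ∈ {Pp UU, Pp Uu, pp UU, pp Uu}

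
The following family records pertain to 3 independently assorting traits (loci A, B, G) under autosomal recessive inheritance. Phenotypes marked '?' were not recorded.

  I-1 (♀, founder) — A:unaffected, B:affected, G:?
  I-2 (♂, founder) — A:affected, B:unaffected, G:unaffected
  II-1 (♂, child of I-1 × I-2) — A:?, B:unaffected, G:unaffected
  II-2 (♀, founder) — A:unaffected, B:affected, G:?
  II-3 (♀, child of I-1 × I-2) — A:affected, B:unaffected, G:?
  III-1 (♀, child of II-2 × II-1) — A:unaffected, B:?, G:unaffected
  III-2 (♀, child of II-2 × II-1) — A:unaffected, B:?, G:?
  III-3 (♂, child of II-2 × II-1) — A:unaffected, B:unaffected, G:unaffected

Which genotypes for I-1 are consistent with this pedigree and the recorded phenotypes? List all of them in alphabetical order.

A/I-1 un ·: Aa
A/I-2 aff ·: aa
A/II-1 ? I-1×I-2: Aa|aa
A/II-2 un ·: AA|Aa
A/II-3 aff I-1×I-2: aa
A/III-1 un II-2×II-1: AA|Aa
A/III-2 un II-2×II-1: AA|Aa
A/III-3 un II-2×II-1: AA|Aa
⇒ A over [I-1,I-2,II-1,II-2,II-3,III-1,III-2,III-3]: 18 consistent
B/I-1 aff ·: bb
B/I-2 un ·: BB|Bb
B/II-1 un I-1×I-2: Bb
B/II-2 aff ·: bb
B/II-3 un I-1×I-2: Bb
B/III-1 ? II-2×II-1: Bb|bb
B/III-2 ? II-2×II-1: Bb|bb
B/III-3 un II-2×II-1: Bb
⇒ B over [I-1,I-2,II-1,II-2,II-3,III-1,III-2,III-3]: 8 consistent
G/I-1 ? ·: GG|Gg|gg
G/I-2 un ·: GG|Gg
G/II-1 un I-1×I-2: GG|Gg
G/II-2 ? ·: GG|Gg|gg
G/II-3 ? I-1×I-2: GG|Gg|gg
G/III-1 un II-2×II-1: GG|Gg
G/III-2 ? II-2×II-1: GG|Gg|gg
G/III-3 un II-2×II-1: GG|Gg
⇒ G over [I-1,I-2,II-1,II-2,II-3,III-1,III-2,III-3]: 300 consistent

I-1 ∈ {Aa bb GG, Aa bb Gg, Aa bb gg}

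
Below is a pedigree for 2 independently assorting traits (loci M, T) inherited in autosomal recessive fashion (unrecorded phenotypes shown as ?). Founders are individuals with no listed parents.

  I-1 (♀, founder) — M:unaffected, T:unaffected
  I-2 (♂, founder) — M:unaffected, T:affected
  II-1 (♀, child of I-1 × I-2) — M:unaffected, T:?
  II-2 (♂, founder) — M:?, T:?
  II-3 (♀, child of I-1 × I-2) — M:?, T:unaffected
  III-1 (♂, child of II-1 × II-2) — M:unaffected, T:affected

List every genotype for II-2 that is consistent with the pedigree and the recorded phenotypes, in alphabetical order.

II-2 ∈ {MM Tt, MM tt, Mm Tt, Mm tt, mm Tt, mm tt}

M/I-1 un ·: MM|Mm
M/I-2 un ·: MM|Mm
M/II-1 un I-1×I-2: MM|Mm
M/II-2 ? ·: MM|Mm|mm
M/II-3 ? I-1×I-2: MM|Mm|mm
M/III-1 un II-1×II-2: MM|Mm
⇒ M over [I-1,I-2,II-1,II-2,II-3,III-1]: 67 consistent
T/I-1 un ·: TT|Tt
T/I-2 aff ·: tt
T/II-1 ? I-1×I-2: Tt|tt
T/II-2 ? ·: Tt|tt
T/II-3 un I-1×I-2: Tt
T/III-1 aff II-1×II-2: tt
⇒ T over [I-1,I-2,II-1,II-2,II-3,III-1]: 6 consistent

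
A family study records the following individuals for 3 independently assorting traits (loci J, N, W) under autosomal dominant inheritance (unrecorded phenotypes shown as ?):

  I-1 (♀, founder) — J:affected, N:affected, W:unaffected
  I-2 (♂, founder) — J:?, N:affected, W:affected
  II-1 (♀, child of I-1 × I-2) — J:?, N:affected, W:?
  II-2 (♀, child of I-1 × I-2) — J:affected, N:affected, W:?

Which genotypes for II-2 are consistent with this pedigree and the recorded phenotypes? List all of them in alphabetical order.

II-2 ∈ {JJ NN Ww, JJ NN ww, JJ Nn Ww, JJ Nn ww, Jj NN Ww, Jj NN ww, Jj Nn Ww, Jj Nn ww}

J/I-1 aff ·: Jj|JJ
J/I-2 ? ·: jj|Jj|JJ
J/II-1 ? I-1×I-2: jj|Jj|JJ
J/II-2 aff I-1×I-2: Jj|JJ
⇒ J over [I-1,I-2,II-1,II-2]: 18 consistent
N/I-1 aff ·: Nn|NN
N/I-2 aff ·: Nn|NN
N/II-1 aff I-1×I-2: Nn|NN
N/II-2 aff I-1×I-2: Nn|NN
⇒ N over [I-1,I-2,II-1,II-2]: 13 consistent
W/I-1 un ·: ww
W/I-2 aff ·: Ww|WW
W/II-1 ? I-1×I-2: ww|Ww
W/II-2 ? I-1×I-2: ww|Ww
⇒ W over [I-1,I-2,II-1,II-2]: 5 consistent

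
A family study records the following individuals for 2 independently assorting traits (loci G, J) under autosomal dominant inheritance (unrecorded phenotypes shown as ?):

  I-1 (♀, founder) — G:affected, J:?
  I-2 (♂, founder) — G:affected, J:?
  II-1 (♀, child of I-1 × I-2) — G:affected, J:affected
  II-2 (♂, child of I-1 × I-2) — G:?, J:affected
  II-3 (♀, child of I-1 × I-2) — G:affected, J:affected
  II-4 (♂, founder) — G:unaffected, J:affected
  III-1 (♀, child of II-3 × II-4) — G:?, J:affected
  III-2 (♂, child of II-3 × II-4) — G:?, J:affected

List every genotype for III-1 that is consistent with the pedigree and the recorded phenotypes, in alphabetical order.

G/I-1 aff ·: Gg|GG
G/I-2 aff ·: Gg|GG
G/II-1 aff I-1×I-2: Gg|GG
G/II-2 ? I-1×I-2: gg|Gg|GG
G/II-3 aff I-1×I-2: Gg|GG
G/II-4 un ·: gg
G/III-1 ? II-3×II-4: gg|Gg
G/III-2 ? II-3×II-4: gg|Gg
⇒ G over [I-1,I-2,II-1,II-2,II-3,II-4,III-1,III-2]: 71 consistent
J/I-1 ? ·: jj|Jj|JJ
J/I-2 ? ·: jj|Jj|JJ
J/II-1 aff I-1×I-2: Jj|JJ
J/II-2 aff I-1×I-2: Jj|JJ
J/II-3 aff I-1×I-2: Jj|JJ
J/II-4 aff ·: Jj|JJ
J/III-1 aff II-3×II-4: Jj|JJ
J/III-2 aff II-3×II-4: Jj|JJ
⇒ J over [I-1,I-2,II-1,II-2,II-3,II-4,III-1,III-2]: 193 consistent

III-1 ∈ {Gg JJ, Gg Jj, gg JJ, gg Jj}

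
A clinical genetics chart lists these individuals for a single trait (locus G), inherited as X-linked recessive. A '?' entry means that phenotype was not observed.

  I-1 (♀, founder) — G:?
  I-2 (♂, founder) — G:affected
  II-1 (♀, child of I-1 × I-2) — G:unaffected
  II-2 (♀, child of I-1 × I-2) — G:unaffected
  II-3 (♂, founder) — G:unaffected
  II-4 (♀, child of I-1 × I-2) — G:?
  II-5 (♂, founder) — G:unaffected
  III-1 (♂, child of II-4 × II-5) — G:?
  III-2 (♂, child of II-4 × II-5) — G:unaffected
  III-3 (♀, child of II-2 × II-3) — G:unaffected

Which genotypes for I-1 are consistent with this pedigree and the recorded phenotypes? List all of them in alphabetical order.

I-1 ∈ {X^GX^G, X^GX^g}

G/I-1 ? ·: X^GX^G|X^GX^g
G/I-2 aff ·: X^gY
G/II-1 un I-1×I-2: X^GX^g
G/II-2 un I-1×I-2: X^GX^g
G/II-3 un ·: X^GY
G/II-4 ? I-1×I-2: X^GX^g
G/II-5 un ·: X^GY
G/III-1 ? II-4×II-5: X^GY|X^gY
G/III-2 un II-4×II-5: X^GY
G/III-3 un II-2×II-3: X^GX^G|X^GX^g
⇒ G over [I-1,I-2,II-1,II-2,II-3,II-4,II-5,III-1,III-2,III-3]: 8 consistent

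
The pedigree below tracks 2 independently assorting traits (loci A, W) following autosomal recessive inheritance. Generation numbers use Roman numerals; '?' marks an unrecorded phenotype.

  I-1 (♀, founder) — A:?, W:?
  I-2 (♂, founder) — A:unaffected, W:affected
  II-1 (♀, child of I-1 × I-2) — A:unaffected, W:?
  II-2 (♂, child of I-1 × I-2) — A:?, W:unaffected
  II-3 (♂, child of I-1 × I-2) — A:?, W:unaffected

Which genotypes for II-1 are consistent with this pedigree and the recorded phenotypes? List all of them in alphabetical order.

A/I-1 ? ·: AA|Aa|aa
A/I-2 un ·: AA|Aa
A/II-1 un I-1×I-2: AA|Aa
A/II-2 ? I-1×I-2: AA|Aa|aa
A/II-3 ? I-1×I-2: AA|Aa|aa
⇒ A over [I-1,I-2,II-1,II-2,II-3]: 40 consistent
W/I-1 ? ·: WW|Ww
W/I-2 aff ·: ww
W/II-1 ? I-1×I-2: Ww|ww
W/II-2 un I-1×I-2: Ww
W/II-3 un I-1×I-2: Ww
⇒ W over [I-1,I-2,II-1,II-2,II-3]: 3 consistent

II-1 ∈ {AA Ww, AA ww, Aa Ww, Aa ww}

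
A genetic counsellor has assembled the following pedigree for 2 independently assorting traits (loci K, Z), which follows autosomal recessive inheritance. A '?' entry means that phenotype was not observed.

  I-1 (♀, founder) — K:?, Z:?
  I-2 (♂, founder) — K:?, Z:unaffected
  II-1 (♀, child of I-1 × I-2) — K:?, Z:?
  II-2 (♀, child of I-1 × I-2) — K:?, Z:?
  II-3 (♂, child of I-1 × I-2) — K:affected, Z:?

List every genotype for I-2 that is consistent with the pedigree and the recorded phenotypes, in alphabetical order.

I-2 ∈ {Kk ZZ, Kk Zz, kk ZZ, kk Zz}

K/I-1 ? ·: Kk|kk
K/I-2 ? ·: Kk|kk
K/II-1 ? I-1×I-2: KK|Kk|kk
K/II-2 ? I-1×I-2: KK|Kk|kk
K/II-3 aff I-1×I-2: kk
⇒ K over [I-1,I-2,II-1,II-2,II-3]: 18 consistent
Z/I-1 ? ·: ZZ|Zz|zz
Z/I-2 un ·: ZZ|Zz
Z/II-1 ? I-1×I-2: ZZ|Zz|zz
Z/II-2 ? I-1×I-2: ZZ|Zz|zz
Z/II-3 ? I-1×I-2: ZZ|Zz|zz
⇒ Z over [I-1,I-2,II-1,II-2,II-3]: 53 consistent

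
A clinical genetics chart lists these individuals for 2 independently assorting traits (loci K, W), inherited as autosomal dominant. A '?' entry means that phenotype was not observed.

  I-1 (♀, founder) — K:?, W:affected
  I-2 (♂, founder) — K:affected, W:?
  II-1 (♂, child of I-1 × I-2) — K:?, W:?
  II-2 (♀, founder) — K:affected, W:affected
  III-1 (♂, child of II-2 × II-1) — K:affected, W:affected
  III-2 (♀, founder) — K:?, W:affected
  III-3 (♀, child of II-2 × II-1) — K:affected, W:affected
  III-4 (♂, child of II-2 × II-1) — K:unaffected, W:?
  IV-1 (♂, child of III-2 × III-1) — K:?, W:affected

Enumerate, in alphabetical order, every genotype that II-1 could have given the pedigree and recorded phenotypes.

K/I-1 ? ·: kk|Kk|KK
K/I-2 aff ·: Kk|KK
K/II-1 ? I-1×I-2: kk|Kk
K/II-2 aff ·: Kk
K/III-1 aff II-2×II-1: Kk|KK
K/III-2 ? ·: kk|Kk|KK
K/III-3 aff II-2×II-1: Kk|KK
K/III-4 un II-2×II-1: kk
K/IV-1 ? III-2×III-1: kk|Kk|KK
⇒ K over [I-1,I-2,II-1,II-2,III-1,III-2,III-3,III-4,IV-1]: 124 consistent
W/I-1 aff ·: Ww|WW
W/I-2 ? ·: ww|Ww|WW
W/II-1 ? I-1×I-2: ww|Ww|WW
W/II-2 aff ·: Ww|WW
W/III-1 aff II-2×II-1: Ww|WW
W/III-2 aff ·: Ww|WW
W/III-3 aff II-2×II-1: Ww|WW
W/III-4 ? II-2×II-1: ww|Ww|WW
W/IV-1 aff III-2×III-1: Ww|WW
⇒ W over [I-1,I-2,II-1,II-2,III-1,III-2,III-3,III-4,IV-1]: 498 consistent

II-1 ∈ {Kk WW, Kk Ww, Kk ww, kk WW, kk Ww, kk ww}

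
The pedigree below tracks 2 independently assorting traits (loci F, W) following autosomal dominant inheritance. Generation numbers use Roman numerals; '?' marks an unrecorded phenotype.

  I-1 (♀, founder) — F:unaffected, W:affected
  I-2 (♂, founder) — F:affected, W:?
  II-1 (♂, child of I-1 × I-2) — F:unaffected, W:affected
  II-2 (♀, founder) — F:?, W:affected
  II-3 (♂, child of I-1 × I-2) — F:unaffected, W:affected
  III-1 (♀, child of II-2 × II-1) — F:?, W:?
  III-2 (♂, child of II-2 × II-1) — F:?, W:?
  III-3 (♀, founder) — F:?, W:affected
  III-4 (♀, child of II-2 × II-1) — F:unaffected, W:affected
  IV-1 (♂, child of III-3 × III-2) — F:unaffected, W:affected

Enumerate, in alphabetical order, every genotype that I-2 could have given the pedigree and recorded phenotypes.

I-2 ∈ {Ff WW, Ff Ww, Ff ww}

F/I-1 un ·: ff
F/I-2 aff ·: Ff
F/II-1 un I-1×I-2: ff
F/II-2 ? ·: ff|Ff
F/II-3 un I-1×I-2: ff
F/III-1 ? II-2×II-1: ff|Ff
F/III-2 ? II-2×II-1: ff|Ff
F/III-3 ? ·: ff|Ff
F/III-4 un II-2×II-1: ff
F/IV-1 un III-3×III-2: ff
⇒ F over [I-1,I-2,II-1,II-2,II-3,III-1,III-2,III-3,III-4,IV-1]: 10 consistent
W/I-1 aff ·: Ww|WW
W/I-2 ? ·: ww|Ww|WW
W/II-1 aff I-1×I-2: Ww|WW
W/II-2 aff ·: Ww|WW
W/II-3 aff I-1×I-2: Ww|WW
W/III-1 ? II-2×II-1: ww|Ww|WW
W/III-2 ? II-2×II-1: ww|Ww|WW
W/III-3 aff ·: Ww|WW
W/III-4 aff II-2×II-1: Ww|WW
W/IV-1 aff III-3×III-2: Ww|WW
⇒ W over [I-1,I-2,II-1,II-2,II-3,III-1,III-2,III-3,III-4,IV-1]: 873 consistent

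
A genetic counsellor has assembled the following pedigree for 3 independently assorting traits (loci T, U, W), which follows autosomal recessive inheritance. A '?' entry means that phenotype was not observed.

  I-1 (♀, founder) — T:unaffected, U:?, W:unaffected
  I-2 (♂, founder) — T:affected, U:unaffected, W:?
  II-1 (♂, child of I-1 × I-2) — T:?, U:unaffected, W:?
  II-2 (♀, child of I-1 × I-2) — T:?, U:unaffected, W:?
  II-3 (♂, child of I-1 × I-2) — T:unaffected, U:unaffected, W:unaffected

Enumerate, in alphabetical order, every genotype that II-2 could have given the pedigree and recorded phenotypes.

T/I-1 un ·: TT|Tt
T/I-2 aff ·: tt
T/II-1 ? I-1×I-2: Tt|tt
T/II-2 ? I-1×I-2: Tt|tt
T/II-3 un I-1×I-2: Tt
⇒ T over [I-1,I-2,II-1,II-2,II-3]: 5 consistent
U/I-1 ? ·: UU|Uu|uu
U/I-2 un ·: UU|Uu
U/II-1 un I-1×I-2: UU|Uu
U/II-2 un I-1×I-2: UU|Uu
U/II-3 un I-1×I-2: UU|Uu
⇒ U over [I-1,I-2,II-1,II-2,II-3]: 27 consistent
W/I-1 un ·: WW|Ww
W/I-2 ? ·: WW|Ww|ww
W/II-1 ? I-1×I-2: WW|Ww|ww
W/II-2 ? I-1×I-2: WW|Ww|ww
W/II-3 un I-1×I-2: WW|Ww
⇒ W over [I-1,I-2,II-1,II-2,II-3]: 40 consistent

II-2 ∈ {Tt UU WW, Tt UU Ww, Tt UU ww, Tt Uu WW, Tt Uu Ww, Tt Uu ww, tt UU WW, tt UU Ww, tt UU ww, tt Uu WW, tt Uu Ww, tt Uu ww}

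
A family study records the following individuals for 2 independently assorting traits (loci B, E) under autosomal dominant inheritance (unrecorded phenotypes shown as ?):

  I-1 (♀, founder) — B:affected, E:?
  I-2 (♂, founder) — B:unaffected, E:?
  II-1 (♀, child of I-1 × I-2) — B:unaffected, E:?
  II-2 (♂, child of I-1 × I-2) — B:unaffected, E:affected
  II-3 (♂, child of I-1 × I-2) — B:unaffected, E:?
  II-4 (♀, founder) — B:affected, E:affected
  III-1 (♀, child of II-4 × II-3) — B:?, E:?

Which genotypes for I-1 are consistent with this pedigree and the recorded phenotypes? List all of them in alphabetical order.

B/I-1 aff ·: Bb
B/I-2 un ·: bb
B/II-1 un I-1×I-2: bb
B/II-2 un I-1×I-2: bb
B/II-3 un I-1×I-2: bb
B/II-4 aff ·: Bb|BB
B/III-1 ? II-4×II-3: bb|Bb
⇒ B over [I-1,I-2,II-1,II-2,II-3,II-4,III-1]: 3 consistent
E/I-1 ? ·: ee|Ee|EE
E/I-2 ? ·: ee|Ee|EE
E/II-1 ? I-1×I-2: ee|Ee|EE
E/II-2 aff I-1×I-2: Ee|EE
E/II-3 ? I-1×I-2: ee|Ee|EE
E/II-4 aff ·: Ee|EE
E/III-1 ? II-4×II-3: ee|Ee|EE
⇒ E over [I-1,I-2,II-1,II-2,II-3,II-4,III-1]: 175 consistent

I-1 ∈ {Bb EE, Bb Ee, Bb ee}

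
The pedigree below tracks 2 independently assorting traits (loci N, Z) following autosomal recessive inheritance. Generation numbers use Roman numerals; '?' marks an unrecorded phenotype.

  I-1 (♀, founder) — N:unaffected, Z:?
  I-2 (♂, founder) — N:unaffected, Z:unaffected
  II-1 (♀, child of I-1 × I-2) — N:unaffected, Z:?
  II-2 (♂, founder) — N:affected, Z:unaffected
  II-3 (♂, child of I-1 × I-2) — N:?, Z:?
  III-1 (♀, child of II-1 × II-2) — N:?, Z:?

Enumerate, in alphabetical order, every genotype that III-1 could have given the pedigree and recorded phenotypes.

N/I-1 un ·: NN|Nn
N/I-2 un ·: NN|Nn
N/II-1 un I-1×I-2: NN|Nn
N/II-2 aff ·: nn
N/II-3 ? I-1×I-2: NN|Nn|nn
N/III-1 ? II-1×II-2: Nn|nn
⇒ N over [I-1,I-2,II-1,II-2,II-3,III-1]: 22 consistent
Z/I-1 ? ·: ZZ|Zz|zz
Z/I-2 un ·: ZZ|Zz
Z/II-1 ? I-1×I-2: ZZ|Zz|zz
Z/II-2 un ·: ZZ|Zz
Z/II-3 ? I-1×I-2: ZZ|Zz|zz
Z/III-1 ? II-1×II-2: ZZ|Zz|zz
⇒ Z over [I-1,I-2,II-1,II-2,II-3,III-1]: 89 consistent

III-1 ∈ {Nn ZZ, Nn Zz, Nn zz, nn ZZ, nn Zz, nn zz}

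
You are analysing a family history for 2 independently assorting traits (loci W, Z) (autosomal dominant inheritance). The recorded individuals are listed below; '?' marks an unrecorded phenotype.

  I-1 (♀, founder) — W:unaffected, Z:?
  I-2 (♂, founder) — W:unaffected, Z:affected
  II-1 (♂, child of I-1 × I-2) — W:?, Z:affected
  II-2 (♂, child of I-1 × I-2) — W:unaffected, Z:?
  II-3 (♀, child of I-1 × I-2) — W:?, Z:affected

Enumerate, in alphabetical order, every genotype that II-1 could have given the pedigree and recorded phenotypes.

II-1 ∈ {ww ZZ, ww Zz}

W/I-1 un ·: ww
W/I-2 un ·: ww
W/II-1 ? I-1×I-2: ww
W/II-2 un I-1×I-2: ww
W/II-3 ? I-1×I-2: ww
⇒ W over [I-1,I-2,II-1,II-2,II-3]: 1 consistent
Z/I-1 ? ·: zz|Zz|ZZ
Z/I-2 aff ·: Zz|ZZ
Z/II-1 aff I-1×I-2: Zz|ZZ
Z/II-2 ? I-1×I-2: zz|Zz|ZZ
Z/II-3 aff I-1×I-2: Zz|ZZ
⇒ Z over [I-1,I-2,II-1,II-2,II-3]: 32 consistent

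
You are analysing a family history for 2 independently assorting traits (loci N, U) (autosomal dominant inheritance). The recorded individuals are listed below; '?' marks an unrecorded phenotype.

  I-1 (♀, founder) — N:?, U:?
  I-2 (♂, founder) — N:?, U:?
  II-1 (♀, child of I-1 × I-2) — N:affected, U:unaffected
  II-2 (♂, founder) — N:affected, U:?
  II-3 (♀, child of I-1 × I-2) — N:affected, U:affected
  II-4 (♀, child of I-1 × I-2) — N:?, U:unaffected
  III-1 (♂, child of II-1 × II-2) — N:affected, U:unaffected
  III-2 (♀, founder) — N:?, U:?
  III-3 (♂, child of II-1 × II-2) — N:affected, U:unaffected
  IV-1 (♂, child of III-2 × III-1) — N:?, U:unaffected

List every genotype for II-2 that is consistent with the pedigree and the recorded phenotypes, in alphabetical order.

II-2 ∈ {NN Uu, NN uu, Nn Uu, Nn uu}

N/I-1 ? ·: nn|Nn|NN
N/I-2 ? ·: nn|Nn|NN
N/II-1 aff I-1×I-2: Nn|NN
N/II-2 aff ·: Nn|NN
N/II-3 aff I-1×I-2: Nn|NN
N/II-4 ? I-1×I-2: nn|Nn|NN
N/III-1 aff II-1×II-2: Nn|NN
N/III-2 ? ·: nn|Nn|NN
N/III-3 aff II-1×II-2: Nn|NN
N/IV-1 ? III-2×III-1: nn|Nn|NN
⇒ N over [I-1,I-2,II-1,II-2,II-3,II-4,III-1,III-2,III-3,IV-1]: 1270 consistent
U/I-1 ? ·: uu|Uu
U/I-2 ? ·: uu|Uu
U/II-1 un I-1×I-2: uu
U/II-2 ? ·: uu|Uu
U/II-3 aff I-1×I-2: Uu|UU
U/II-4 un I-1×I-2: uu
U/III-1 un II-1×II-2: uu
U/III-2 ? ·: uu|Uu
U/III-3 un II-1×II-2: uu
U/IV-1 un III-2×III-1: uu
⇒ U over [I-1,I-2,II-1,II-2,II-3,II-4,III-1,III-2,III-3,IV-1]: 16 consistent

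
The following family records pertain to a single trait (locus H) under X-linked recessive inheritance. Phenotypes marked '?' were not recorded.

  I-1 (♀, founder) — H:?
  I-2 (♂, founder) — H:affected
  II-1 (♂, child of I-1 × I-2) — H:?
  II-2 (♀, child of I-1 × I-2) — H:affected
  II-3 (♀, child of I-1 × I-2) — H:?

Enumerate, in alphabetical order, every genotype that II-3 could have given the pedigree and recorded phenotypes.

H/I-1 ? ·: X^HX^h|X^hX^h
H/I-2 aff ·: X^hY
H/II-1 ? I-1×I-2: X^HY|X^hY
H/II-2 aff I-1×I-2: X^hX^h
H/II-3 ? I-1×I-2: X^HX^h|X^hX^h
⇒ H over [I-1,I-2,II-1,II-2,II-3]: 5 consistent

II-3 ∈ {X^HX^h, X^hX^h}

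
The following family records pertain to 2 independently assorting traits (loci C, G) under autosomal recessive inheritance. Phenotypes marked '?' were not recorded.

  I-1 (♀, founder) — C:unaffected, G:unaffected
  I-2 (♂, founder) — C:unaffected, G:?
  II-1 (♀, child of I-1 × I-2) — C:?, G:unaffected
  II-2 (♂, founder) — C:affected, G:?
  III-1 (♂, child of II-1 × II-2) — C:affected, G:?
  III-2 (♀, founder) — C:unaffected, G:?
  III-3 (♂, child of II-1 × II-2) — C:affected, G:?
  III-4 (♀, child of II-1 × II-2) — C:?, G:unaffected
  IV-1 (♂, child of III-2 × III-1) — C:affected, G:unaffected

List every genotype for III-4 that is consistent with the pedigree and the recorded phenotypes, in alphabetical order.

C/I-1 un ·: CC|Cc
C/I-2 un ·: CC|Cc
C/II-1 ? I-1×I-2: Cc|cc
C/II-2 aff ·: cc
C/III-1 aff II-1×II-2: cc
C/III-2 un ·: Cc
C/III-3 aff II-1×II-2: cc
C/III-4 ? II-1×II-2: Cc|cc
C/IV-1 aff III-2×III-1: cc
⇒ C over [I-1,I-2,II-1,II-2,III-1,III-2,III-3,III-4,IV-1]: 7 consistent
G/I-1 un ·: GG|Gg
G/I-2 ? ·: GG|Gg|gg
G/II-1 un I-1×I-2: GG|Gg
G/II-2 ? ·: GG|Gg|gg
G/III-1 ? II-1×II-2: GG|Gg|gg
G/III-2 ? ·: GG|Gg|gg
G/III-3 ? II-1×II-2: GG|Gg|gg
G/III-4 un II-1×II-2: GG|Gg
G/IV-1 un III-2×III-1: GG|Gg
⇒ G over [I-1,I-2,II-1,II-2,III-1,III-2,III-3,III-4,IV-1]: 760 consistent

III-4 ∈ {Cc GG, Cc Gg, cc GG, cc Gg}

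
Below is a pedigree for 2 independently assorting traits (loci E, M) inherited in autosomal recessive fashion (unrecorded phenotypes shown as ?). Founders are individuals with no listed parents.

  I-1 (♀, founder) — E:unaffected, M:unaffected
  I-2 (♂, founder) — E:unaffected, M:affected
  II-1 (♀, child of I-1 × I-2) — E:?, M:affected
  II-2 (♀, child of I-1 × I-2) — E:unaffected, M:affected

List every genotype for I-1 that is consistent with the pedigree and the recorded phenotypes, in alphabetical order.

I-1 ∈ {EE Mm, Ee Mm}

E/I-1 un ·: EE|Ee
E/I-2 un ·: EE|Ee
E/II-1 ? I-1×I-2: EE|Ee|ee
E/II-2 un I-1×I-2: EE|Ee
⇒ E over [I-1,I-2,II-1,II-2]: 15 consistent
M/I-1 un ·: Mm
M/I-2 aff ·: mm
M/II-1 aff I-1×I-2: mm
M/II-2 aff I-1×I-2: mm
⇒ M over [I-1,I-2,II-1,II-2]: 1 consistent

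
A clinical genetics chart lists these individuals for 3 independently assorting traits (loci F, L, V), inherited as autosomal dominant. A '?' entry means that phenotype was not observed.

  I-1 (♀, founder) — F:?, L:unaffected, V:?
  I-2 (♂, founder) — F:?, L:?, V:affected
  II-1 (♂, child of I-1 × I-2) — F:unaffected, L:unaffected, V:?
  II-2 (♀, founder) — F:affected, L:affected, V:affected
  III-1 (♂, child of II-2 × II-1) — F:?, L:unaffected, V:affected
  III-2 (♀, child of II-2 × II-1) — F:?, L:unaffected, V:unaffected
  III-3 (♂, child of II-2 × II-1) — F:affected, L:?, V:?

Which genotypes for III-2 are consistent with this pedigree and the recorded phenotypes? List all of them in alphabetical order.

III-2 ∈ {Ff ll vv, ff ll vv}

F/I-1 ? ·: ff|Ff
F/I-2 ? ·: ff|Ff
F/II-1 un I-1×I-2: ff
F/II-2 aff ·: Ff|FF
F/III-1 ? II-2×II-1: ff|Ff
F/III-2 ? II-2×II-1: ff|Ff
F/III-3 aff II-2×II-1: Ff
⇒ F over [I-1,I-2,II-1,II-2,III-1,III-2,III-3]: 20 consistent
L/I-1 un ·: ll
L/I-2 ? ·: ll|Ll
L/II-1 un I-1×I-2: ll
L/II-2 aff ·: Ll
L/III-1 un II-2×II-1: ll
L/III-2 un II-2×II-1: ll
L/III-3 ? II-2×II-1: ll|Ll
⇒ L over [I-1,I-2,II-1,II-2,III-1,III-2,III-3]: 4 consistent
V/I-1 ? ·: vv|Vv|VV
V/I-2 aff ·: Vv|VV
V/II-1 ? I-1×I-2: vv|Vv
V/II-2 aff ·: Vv
V/III-1 aff II-2×II-1: Vv|VV
V/III-2 un II-2×II-1: vv
V/III-3 ? II-2×II-1: vv|Vv|VV
⇒ V over [I-1,I-2,II-1,II-2,III-1,III-2,III-3]: 34 consistent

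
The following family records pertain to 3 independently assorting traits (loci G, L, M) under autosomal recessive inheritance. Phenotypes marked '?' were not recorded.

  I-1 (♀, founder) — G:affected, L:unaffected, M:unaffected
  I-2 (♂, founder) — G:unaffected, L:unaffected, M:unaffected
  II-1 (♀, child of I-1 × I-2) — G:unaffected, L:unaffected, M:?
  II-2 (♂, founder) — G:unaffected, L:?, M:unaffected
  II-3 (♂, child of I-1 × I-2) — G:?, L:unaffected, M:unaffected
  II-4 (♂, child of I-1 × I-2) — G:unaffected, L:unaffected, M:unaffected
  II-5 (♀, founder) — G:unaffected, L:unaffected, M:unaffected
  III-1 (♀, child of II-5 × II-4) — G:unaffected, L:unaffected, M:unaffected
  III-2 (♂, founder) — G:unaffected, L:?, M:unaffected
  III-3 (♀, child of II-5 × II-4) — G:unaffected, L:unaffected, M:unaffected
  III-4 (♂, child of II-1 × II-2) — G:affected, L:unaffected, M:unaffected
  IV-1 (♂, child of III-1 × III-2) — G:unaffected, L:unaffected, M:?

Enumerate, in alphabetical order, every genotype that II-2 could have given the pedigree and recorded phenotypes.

II-2 ∈ {Gg LL MM, Gg LL Mm, Gg Ll MM, Gg Ll Mm, Gg ll MM, Gg ll Mm}

G/I-1 aff ·: gg
G/I-2 un ·: GG|Gg
G/II-1 un I-1×I-2: Gg
G/II-2 un ·: Gg
G/II-3 ? I-1×I-2: Gg|gg
G/II-4 un I-1×I-2: Gg
G/II-5 un ·: GG|Gg
G/III-1 un II-5×II-4: GG|Gg
G/III-2 un ·: GG|Gg
G/III-3 un II-5×II-4: GG|Gg
G/III-4 aff II-1×II-2: gg
G/IV-1 un III-1×III-2: GG|Gg
⇒ G over [I-1,I-2,II-1,II-2,II-3,II-4,II-5,III-1,III-2,III-3,III-4,IV-1]: 84 consistent
L/I-1 un ·: LL|Ll
L/I-2 un ·: LL|Ll
L/II-1 un I-1×I-2: LL|Ll
L/II-2 ? ·: LL|Ll|ll
L/II-3 un I-1×I-2: LL|Ll
L/II-4 un I-1×I-2: LL|Ll
L/II-5 un ·: LL|Ll
L/III-1 un II-5×II-4: LL|Ll
L/III-2 ? ·: LL|Ll|ll
L/III-3 un II-5×II-4: LL|Ll
L/III-4 un II-1×II-2: LL|Ll
L/IV-1 un III-1×III-2: LL|Ll
⇒ L over [I-1,I-2,II-1,II-2,II-3,II-4,II-5,III-1,III-2,III-3,III-4,IV-1]: 3220 consistent
M/I-1 un ·: MM|Mm
M/I-2 un ·: MM|Mm
M/II-1 ? I-1×I-2: MM|Mm|mm
M/II-2 un ·: MM|Mm
M/II-3 un I-1×I-2: MM|Mm
M/II-4 un I-1×I-2: MM|Mm
M/II-5 un ·: MM|Mm
M/III-1 un II-5×II-4: MM|Mm
M/III-2 un ·: MM|Mm
M/III-3 un II-5×II-4: MM|Mm
M/III-4 un II-1×II-2: MM|Mm
M/IV-1 ? III-1×III-2: MM|Mm|mm
⇒ M over [I-1,I-2,II-1,II-2,II-3,II-4,II-5,III-1,III-2,III-3,III-4,IV-1]: 2403 consistent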